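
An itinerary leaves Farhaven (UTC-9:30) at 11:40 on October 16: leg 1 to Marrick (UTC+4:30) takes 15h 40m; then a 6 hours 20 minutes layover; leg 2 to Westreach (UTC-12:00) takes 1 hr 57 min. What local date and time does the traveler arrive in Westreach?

09:07 on October 17

Convert departure to UTC: 11:40 + 9:30 = 21:10 UTC on Oct 16.
Add 15 hours and 40 minutes leg 1 → 12:50 UTC (Oct 17).
Add 6 hours 20 minutes layover in Marrick → 19:10 UTC.
Add 1 hour 57 minutes leg 2 → 21:07 UTC.
Westreach is UTC−12:00, so local arrival = 21:07 − 12:00 = 09:07 on Oct 17.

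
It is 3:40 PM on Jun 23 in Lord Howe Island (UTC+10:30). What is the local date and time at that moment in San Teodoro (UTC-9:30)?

In UTC: 3:40 PM − 10:30 = 5:10 AM on Jun 23.
San Teodoro is UTC−9:30: 5:10 AM − 9:30 = 7:40 PM on Jun 22.

7:40 PM on June 22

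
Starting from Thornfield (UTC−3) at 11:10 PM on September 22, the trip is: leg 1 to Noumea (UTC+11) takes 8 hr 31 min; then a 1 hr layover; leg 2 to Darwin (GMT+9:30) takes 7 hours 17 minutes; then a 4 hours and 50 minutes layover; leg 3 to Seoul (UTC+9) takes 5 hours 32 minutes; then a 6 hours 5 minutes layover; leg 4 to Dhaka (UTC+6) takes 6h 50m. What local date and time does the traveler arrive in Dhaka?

Convert departure to UTC: 11:10 PM + 3:00 = 2:10 AM UTC on Sep 23.
Add 8 hours and 31 minutes leg 1 → 10:41 AM UTC.
Add 1 hour layover in Noumea → 11:41 AM UTC.
Add 7 hours and 17 minutes leg 2 → 6:58 PM UTC.
Add 4 hours 50 minutes layover in Darwin → 11:48 PM UTC.
Add 5 hours 32 minutes leg 3 → 5:20 AM UTC (Sep 24).
Add 6 hours 5 minutes layover in Seoul → 11:25 AM UTC.
Add 6 hours and 50 minutes leg 4 → 6:15 PM UTC.
Dhaka is UTC+6:00, so local arrival = 6:15 PM + 6:00 = 12:15 AM on Sep 25.

12:15 AM on Sep 25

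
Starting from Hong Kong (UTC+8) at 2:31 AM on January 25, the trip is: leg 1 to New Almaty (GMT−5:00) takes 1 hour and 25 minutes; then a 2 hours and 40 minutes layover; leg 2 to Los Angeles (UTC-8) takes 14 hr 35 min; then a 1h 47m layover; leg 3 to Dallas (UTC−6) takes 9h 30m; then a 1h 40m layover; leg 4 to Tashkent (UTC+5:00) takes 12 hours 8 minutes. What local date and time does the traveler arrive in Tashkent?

7:16 PM on January 26

Convert departure to UTC: 2:31 AM − 8:00 = 6:31 PM UTC on Jan 24.
Add 1 hour and 25 minutes leg 1 → 7:56 PM UTC.
Add 2 hours and 40 minutes layover in New Almaty → 10:36 PM UTC.
Add 14 hours 35 minutes leg 2 → 1:11 PM UTC (Jan 25).
Add 1 hour and 47 minutes layover in Los Angeles → 2:58 PM UTC.
Add 9 hours and 30 minutes leg 3 → 12:28 AM UTC (Jan 26).
Add 1 hour and 40 minutes layover in Dallas → 2:08 AM UTC.
Add 12 hours 8 minutes leg 4 → 2:16 PM UTC.
Tashkent is UTC+5:00, so local arrival = 2:16 PM + 5:00 = 7:16 PM on Jan 26.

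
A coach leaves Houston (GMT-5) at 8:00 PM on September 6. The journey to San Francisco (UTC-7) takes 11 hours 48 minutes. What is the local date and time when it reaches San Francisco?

5:48 AM on September 7

San Francisco is 2:00 behind Houston.
After 11 hours 48 minutes it is 7:48 AM (Sep 7) in Houston.
Shift by the zone difference: 7:48 AM − 2:00 = 5:48 AM on Sep 7 in San Francisco.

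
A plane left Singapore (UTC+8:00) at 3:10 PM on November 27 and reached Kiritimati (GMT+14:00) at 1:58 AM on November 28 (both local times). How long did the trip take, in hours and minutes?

4 hours 48 minutes

Kiritimati is 6:00 ahead of Singapore.
Clock-face elapsed time (ignoring zones) is 10 hours 48 minutes.
Actual elapsed = 10 hours 48 minutes − 6:00 = 4 hours 48 minutes.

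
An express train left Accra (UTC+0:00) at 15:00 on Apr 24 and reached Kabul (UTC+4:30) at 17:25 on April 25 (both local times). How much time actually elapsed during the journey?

21 hours 55 minutes

Kabul is 4:30 ahead of Accra.
Clock-face elapsed time (ignoring zones) is 26 hours 25 minutes.
Actual elapsed = 26 hours 25 minutes − 4:30 = 21 hours 55 minutes.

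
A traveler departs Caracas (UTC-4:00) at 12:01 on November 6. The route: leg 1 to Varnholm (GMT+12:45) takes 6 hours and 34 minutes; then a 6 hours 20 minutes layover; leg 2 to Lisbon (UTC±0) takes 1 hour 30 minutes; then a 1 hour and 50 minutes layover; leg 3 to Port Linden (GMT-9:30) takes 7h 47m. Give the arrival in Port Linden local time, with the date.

06:32 on November 7

Convert departure to UTC: 12:01 + 4:00 = 16:01 UTC on Nov 6.
Add 6 hours and 34 minutes leg 1 → 22:35 UTC.
Add 6 hours 20 minutes layover in Varnholm → 04:55 UTC (Nov 7).
Add 1 hour and 30 minutes leg 2 → 06:25 UTC.
Add 1 hour and 50 minutes layover in Lisbon → 08:15 UTC.
Add 7 hours and 47 minutes leg 3 → 16:02 UTC.
Port Linden is UTC−9:30, so local arrival = 16:02 − 9:30 = 06:32 on Nov 7.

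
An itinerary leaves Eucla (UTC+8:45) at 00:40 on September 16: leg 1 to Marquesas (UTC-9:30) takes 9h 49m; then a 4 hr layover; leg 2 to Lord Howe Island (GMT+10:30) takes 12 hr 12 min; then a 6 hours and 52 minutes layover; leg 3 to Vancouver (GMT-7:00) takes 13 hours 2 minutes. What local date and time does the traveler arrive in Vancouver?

06:50 on September 17

Convert departure to UTC: 00:40 − 8:45 = 15:55 UTC on Sep 15.
Add 9 hours 49 minutes leg 1 → 01:44 UTC (Sep 16).
Add 4 hours layover in Marquesas → 05:44 UTC.
Add 12 hours and 12 minutes leg 2 → 17:56 UTC.
Add 6 hours and 52 minutes layover in Lord Howe Island → 00:48 UTC (Sep 17).
Add 13 hours 2 minutes leg 3 → 13:50 UTC.
Vancouver is UTC−7:00, so local arrival = 13:50 − 7:00 = 06:50 on Sep 17.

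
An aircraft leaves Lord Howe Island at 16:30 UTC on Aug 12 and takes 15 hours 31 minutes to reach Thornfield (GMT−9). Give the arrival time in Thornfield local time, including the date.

23:01 on Aug 12

Departure is given in UTC: 16:30 on Aug 12.
Add 15 hours 31 minutes → 08:01 UTC (Aug 13).
Thornfield is UTC−9:00: 08:01 − 9:00 = 23:01 on Aug 12.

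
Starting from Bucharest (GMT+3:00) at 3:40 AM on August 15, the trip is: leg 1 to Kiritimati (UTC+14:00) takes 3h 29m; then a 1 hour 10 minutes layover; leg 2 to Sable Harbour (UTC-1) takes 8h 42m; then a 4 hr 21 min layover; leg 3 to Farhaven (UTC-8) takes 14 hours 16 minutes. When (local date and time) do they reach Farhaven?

12:38 AM on August 16

Convert departure to UTC: 3:40 AM − 3:00 = 12:40 AM UTC on Aug 15.
Add 3 hours and 29 minutes leg 1 → 4:09 AM UTC.
Add 1 hour and 10 minutes layover in Kiritimati → 5:19 AM UTC.
Add 8 hours 42 minutes leg 2 → 2:01 PM UTC.
Add 4 hours 21 minutes layover in Sable Harbour → 6:22 PM UTC.
Add 14 hours and 16 minutes leg 3 → 8:38 AM UTC (Aug 16).
Farhaven is UTC−8:00, so local arrival = 8:38 AM − 8:00 = 12:38 AM on Aug 16.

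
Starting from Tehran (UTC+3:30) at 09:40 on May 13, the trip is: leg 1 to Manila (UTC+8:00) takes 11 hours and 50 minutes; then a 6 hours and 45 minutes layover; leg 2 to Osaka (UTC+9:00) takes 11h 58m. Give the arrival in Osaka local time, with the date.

21:43 on May 14

Convert departure to UTC: 09:40 − 3:30 = 06:10 UTC on May 13.
Add 11 hours and 50 minutes leg 1 → 18:00 UTC.
Add 6 hours and 45 minutes layover in Manila → 00:45 UTC (May 14).
Add 11 hours 58 minutes leg 2 → 12:43 UTC.
Osaka is UTC+9:00, so local arrival = 12:43 + 9:00 = 21:43 on May 14.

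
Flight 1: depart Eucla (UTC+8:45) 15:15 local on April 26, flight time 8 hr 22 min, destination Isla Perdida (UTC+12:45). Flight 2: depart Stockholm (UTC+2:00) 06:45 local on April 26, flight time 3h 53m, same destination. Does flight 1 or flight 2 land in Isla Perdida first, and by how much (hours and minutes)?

Flight 1 in UTC: 15:15 − 8:45 = 06:30 on Apr 26.
+8 hours and 22 minutes → arrive 14:52 UTC on Apr 26.
Flight 2 in UTC: 06:45 − 2:00 = 04:45 on Apr 26.
+3 hours 53 minutes → arrive 08:38 UTC on Apr 26.
Flight 2 lands earlier by 6 hours 14 minutes.

the second, by 6 hours 14 minutes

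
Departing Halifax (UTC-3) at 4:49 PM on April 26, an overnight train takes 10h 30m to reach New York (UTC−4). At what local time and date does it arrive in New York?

Convert departure to UTC: 4:49 PM + 3:00 = 7:49 PM UTC on Apr 26.
Add 10 hours and 30 minutes travel time → 6:19 AM UTC (Apr 27).
New York is UTC−4:00, so local arrival = 6:19 AM − 4:00 = 2:19 AM on Apr 27.

2:19 AM on Apr 27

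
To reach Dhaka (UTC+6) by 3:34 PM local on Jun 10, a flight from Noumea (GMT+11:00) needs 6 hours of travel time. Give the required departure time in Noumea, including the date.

Target arrival in UTC: 3:34 PM − 6:00 = 9:34 AM on Jun 10.
Subtract 6 hours → departure 3:34 AM UTC on Jun 10.
Noumea is UTC+11:00: 3:34 AM + 11:00 = 2:34 PM on Jun 10.

2:34 PM on June 10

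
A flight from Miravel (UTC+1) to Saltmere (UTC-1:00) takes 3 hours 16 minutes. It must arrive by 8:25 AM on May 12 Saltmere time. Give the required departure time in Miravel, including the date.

7:09 AM on May 12

Target arrival in UTC: 8:25 AM + 1:00 = 9:25 AM on May 12.
Subtract 3 hours 16 minutes → departure 6:09 AM UTC on May 12.
Miravel is UTC+1:00: 6:09 AM + 1:00 = 7:09 AM on May 12.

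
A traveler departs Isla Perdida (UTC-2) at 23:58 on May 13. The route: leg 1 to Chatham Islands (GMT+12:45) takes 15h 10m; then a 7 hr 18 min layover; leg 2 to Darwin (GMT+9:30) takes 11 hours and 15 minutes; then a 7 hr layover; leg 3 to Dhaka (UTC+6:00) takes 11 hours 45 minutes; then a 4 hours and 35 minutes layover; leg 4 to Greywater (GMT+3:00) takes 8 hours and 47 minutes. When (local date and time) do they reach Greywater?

Convert departure to UTC: 23:58 + 2:00 = 01:58 UTC on May 14.
Add 15 hours and 10 minutes leg 1 → 17:08 UTC.
Add 7 hours and 18 minutes layover in Chatham Islands → 00:26 UTC (May 15).
Add 11 hours 15 minutes leg 2 → 11:41 UTC.
Add 7 hours layover in Darwin → 18:41 UTC.
Add 11 hours 45 minutes leg 3 → 06:26 UTC (May 16).
Add 4 hours 35 minutes layover in Dhaka → 11:01 UTC.
Add 8 hours and 47 minutes leg 4 → 19:48 UTC.
Greywater is UTC+3:00, so local arrival = 19:48 + 3:00 = 22:48 on May 16.

22:48 on May 16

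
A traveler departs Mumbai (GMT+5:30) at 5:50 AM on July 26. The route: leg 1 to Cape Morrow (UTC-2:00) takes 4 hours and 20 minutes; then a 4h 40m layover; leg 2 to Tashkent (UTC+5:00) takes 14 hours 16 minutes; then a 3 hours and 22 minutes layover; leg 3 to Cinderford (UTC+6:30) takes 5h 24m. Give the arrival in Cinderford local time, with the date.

Convert departure to UTC: 5:50 AM − 5:30 = 12:20 AM UTC on Jul 26.
Add 4 hours and 20 minutes leg 1 → 4:40 AM UTC.
Add 4 hours 40 minutes layover in Cape Morrow → 9:20 AM UTC.
Add 14 hours and 16 minutes leg 2 → 11:36 PM UTC.
Add 3 hours and 22 minutes layover in Tashkent → 2:58 AM UTC (Jul 27).
Add 5 hours 24 minutes leg 3 → 8:22 AM UTC.
Cinderford is UTC+6:30, so local arrival = 8:22 AM + 6:30 = 2:52 PM on Jul 27.

2:52 PM on Jul 27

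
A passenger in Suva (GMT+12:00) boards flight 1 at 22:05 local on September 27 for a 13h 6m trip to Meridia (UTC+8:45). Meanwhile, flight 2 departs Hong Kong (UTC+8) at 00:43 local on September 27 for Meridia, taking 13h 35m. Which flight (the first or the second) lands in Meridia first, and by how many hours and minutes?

the second, by 16 hours 53 minutes

Flight 1 in UTC: 22:05 − 12:00 = 10:05 on Sep 27.
+13 hours 6 minutes → arrive 23:11 UTC on Sep 27.
Flight 2 in UTC: 00:43 − 8:00 = 16:43 on Sep 26.
+13 hours and 35 minutes → arrive 06:18 UTC on Sep 27.
Flight 2 lands earlier by 16 hours 53 minutes.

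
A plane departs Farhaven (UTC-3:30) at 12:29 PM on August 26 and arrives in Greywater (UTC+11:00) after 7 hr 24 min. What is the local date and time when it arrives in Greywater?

10:23 AM on Aug 27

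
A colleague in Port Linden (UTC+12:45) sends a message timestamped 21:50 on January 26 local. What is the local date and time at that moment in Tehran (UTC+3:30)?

12:35 on January 26

In UTC: 21:50 − 12:45 = 09:05 on Jan 26.
Tehran is UTC+3:30: 09:05 + 3:30 = 12:35 on Jan 26.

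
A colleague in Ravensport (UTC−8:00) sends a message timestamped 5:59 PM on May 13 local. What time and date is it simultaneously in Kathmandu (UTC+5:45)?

7:44 AM on May 14

Kathmandu is 13:45 ahead of Ravensport.
Shift by the zone difference: 5:59 PM + 13:45 = 7:44 AM on May 14 in Kathmandu.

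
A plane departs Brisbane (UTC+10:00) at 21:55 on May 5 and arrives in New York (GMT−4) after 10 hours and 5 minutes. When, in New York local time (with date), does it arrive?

New York is 14:00 behind Brisbane.
After 10 hours and 5 minutes it is 08:00 (May 6) in Brisbane.
Shift by the zone difference: 08:00 − 14:00 = 18:00 on May 5 in New York.

18:00 on May 5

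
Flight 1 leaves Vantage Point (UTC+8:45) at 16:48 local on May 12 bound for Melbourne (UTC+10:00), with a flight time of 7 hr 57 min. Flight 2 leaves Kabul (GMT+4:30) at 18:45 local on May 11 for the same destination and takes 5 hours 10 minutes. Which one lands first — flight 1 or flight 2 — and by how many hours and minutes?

the second, by 20 hours 35 minutes

Flight 1 in UTC: 16:48 − 8:45 = 08:03 on May 12.
+7 hours and 57 minutes → arrive 16:00 UTC on May 12.
Flight 2 in UTC: 18:45 − 4:30 = 14:15 on May 11.
+5 hours 10 minutes → arrive 19:25 UTC on May 11.
Flight 2 lands earlier by 20 hours 35 minutes.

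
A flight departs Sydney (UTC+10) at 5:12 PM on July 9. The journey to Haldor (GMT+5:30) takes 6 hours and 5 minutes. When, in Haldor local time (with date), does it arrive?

6:47 PM on Jul 9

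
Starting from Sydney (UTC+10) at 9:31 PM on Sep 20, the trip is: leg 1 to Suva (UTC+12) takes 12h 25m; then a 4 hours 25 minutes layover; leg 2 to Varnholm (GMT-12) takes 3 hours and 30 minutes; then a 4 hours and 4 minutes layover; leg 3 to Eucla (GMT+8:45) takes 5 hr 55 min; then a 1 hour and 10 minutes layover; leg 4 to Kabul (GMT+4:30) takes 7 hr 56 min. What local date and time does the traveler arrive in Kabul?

7:26 AM on September 22

Convert departure to UTC: 9:31 PM − 10:00 = 11:31 AM UTC on Sep 20.
Add 12 hours and 25 minutes leg 1 → 11:56 PM UTC.
Add 4 hours and 25 minutes layover in Suva → 4:21 AM UTC (Sep 21).
Add 3 hours and 30 minutes leg 2 → 7:51 AM UTC.
Add 4 hours 4 minutes layover in Varnholm → 11:55 AM UTC.
Add 5 hours 55 minutes leg 3 → 5:50 PM UTC.
Add 1 hour 10 minutes layover in Eucla → 7:00 PM UTC.
Add 7 hours 56 minutes leg 4 → 2:56 AM UTC (Sep 22).
Kabul is UTC+4:30, so local arrival = 2:56 AM + 4:30 = 7:26 AM on Sep 22.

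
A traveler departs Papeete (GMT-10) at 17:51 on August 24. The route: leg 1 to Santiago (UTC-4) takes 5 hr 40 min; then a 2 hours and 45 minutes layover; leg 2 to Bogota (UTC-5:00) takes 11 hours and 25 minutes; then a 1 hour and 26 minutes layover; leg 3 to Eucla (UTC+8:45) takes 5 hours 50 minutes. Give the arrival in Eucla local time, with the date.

15:42 on Aug 26

Convert departure to UTC: 17:51 + 10:00 = 03:51 UTC on Aug 25.
Add 5 hours 40 minutes leg 1 → 09:31 UTC.
Add 2 hours 45 minutes layover in Santiago → 12:16 UTC.
Add 11 hours and 25 minutes leg 2 → 23:41 UTC.
Add 1 hour and 26 minutes layover in Bogota → 01:07 UTC (Aug 26).
Add 5 hours and 50 minutes leg 3 → 06:57 UTC.
Eucla is UTC+8:45, so local arrival = 06:57 + 8:45 = 15:42 on Aug 26.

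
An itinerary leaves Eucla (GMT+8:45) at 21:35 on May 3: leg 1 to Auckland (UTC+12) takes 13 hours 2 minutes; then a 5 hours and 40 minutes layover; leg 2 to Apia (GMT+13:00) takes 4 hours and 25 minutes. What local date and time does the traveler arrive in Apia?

00:57 on May 5

Convert departure to UTC: 21:35 − 8:45 = 12:50 UTC on May 3.
Add 13 hours and 2 minutes leg 1 → 01:52 UTC (May 4).
Add 5 hours and 40 minutes layover in Auckland → 07:32 UTC.
Add 4 hours 25 minutes leg 2 → 11:57 UTC.
Apia is UTC+13:00, so local arrival = 11:57 + 13:00 = 00:57 on May 5.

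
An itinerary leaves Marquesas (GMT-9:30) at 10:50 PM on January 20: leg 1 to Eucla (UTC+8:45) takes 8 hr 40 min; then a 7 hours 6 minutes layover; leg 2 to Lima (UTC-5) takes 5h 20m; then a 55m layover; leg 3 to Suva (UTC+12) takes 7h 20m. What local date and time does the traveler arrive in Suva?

1:41 AM on January 23

Convert departure to UTC: 10:50 PM + 9:30 = 8:20 AM UTC on Jan 21.
Add 8 hours and 40 minutes leg 1 → 5:00 PM UTC.
Add 7 hours and 6 minutes layover in Eucla → 12:06 AM UTC (Jan 22).
Add 5 hours and 20 minutes leg 2 → 5:26 AM UTC.
Add 55 minutes layover in Lima → 6:21 AM UTC.
Add 7 hours and 20 minutes leg 3 → 1:41 PM UTC.
Suva is UTC+12:00, so local arrival = 1:41 PM + 12:00 = 1:41 AM on Jan 23.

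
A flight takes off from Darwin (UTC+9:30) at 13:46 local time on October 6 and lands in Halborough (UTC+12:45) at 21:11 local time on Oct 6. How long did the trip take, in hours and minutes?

Departure in UTC: 13:46 − 9:30 = 04:16 on Oct 6.
Arrival in UTC: 21:11 − 12:45 = 08:26 on Oct 6.
Elapsed = 08:26 − 04:16 = 4 hours 10 minutes.

4 hours 10 minutes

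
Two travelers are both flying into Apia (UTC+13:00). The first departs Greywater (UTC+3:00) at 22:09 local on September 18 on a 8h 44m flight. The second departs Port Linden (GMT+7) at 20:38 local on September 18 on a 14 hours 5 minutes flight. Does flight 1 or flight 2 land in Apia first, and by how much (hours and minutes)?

Flight 1 in UTC: 22:09 − 3:00 = 19:09 on Sep 18.
+8 hours and 44 minutes → arrive 03:53 UTC on Sep 19.
Flight 2 in UTC: 20:38 − 7:00 = 13:38 on Sep 18.
+14 hours and 5 minutes → arrive 03:43 UTC on Sep 19.
Flight 2 lands earlier by 10 minutes.

the second, by 10 minutes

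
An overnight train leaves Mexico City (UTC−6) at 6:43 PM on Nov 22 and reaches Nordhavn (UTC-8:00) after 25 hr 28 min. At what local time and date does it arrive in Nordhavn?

6:11 PM on November 23

Convert departure to UTC: 6:43 PM + 6:00 = 12:43 AM UTC on Nov 23.
Add 25 hours 28 minutes travel time → 2:11 AM UTC (Nov 24).
Nordhavn is UTC−8:00, so local arrival = 2:11 AM − 8:00 = 6:11 PM on Nov 23.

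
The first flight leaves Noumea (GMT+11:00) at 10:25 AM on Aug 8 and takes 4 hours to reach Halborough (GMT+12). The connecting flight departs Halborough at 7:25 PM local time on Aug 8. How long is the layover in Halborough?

4 hours

Convert departure to UTC: 10:25 AM − 11:00 = 11:25 PM UTC on Aug 7.
Add 4 hours flight time → 3:25 AM UTC (Aug 8).
Halborough is UTC+12:00, so local arrival = 3:25 AM + 12:00 = 3:25 PM on Aug 8.
Layover = 7:25 PM − 3:25 PM = 4 hours.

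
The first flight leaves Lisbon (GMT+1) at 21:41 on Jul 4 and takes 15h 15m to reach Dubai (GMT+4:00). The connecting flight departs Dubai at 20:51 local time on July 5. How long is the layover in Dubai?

Convert departure to UTC: 21:41 − 1:00 = 20:41 UTC on Jul 4.
Add 15 hours and 15 minutes flight time → 11:56 UTC (Jul 5).
Dubai is UTC+4:00, so local arrival = 11:56 + 4:00 = 15:56 on Jul 5.
Layover = 20:51 − 15:56 = 4 hours 55 minutes.

4 hours 55 minutes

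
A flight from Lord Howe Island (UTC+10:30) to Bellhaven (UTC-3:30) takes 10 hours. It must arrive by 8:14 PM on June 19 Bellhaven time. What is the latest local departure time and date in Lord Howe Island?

12:14 AM on June 20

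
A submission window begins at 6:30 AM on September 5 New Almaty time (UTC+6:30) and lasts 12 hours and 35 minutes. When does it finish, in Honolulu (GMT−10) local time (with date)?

2:35 AM on Sep 5

Honolulu is 16:30 behind New Almaty.
After 12 hours 35 minutes it is 7:05 PM in New Almaty.
Shift by the zone difference: 7:05 PM − 16:30 = 2:35 AM on Sep 5 in Honolulu.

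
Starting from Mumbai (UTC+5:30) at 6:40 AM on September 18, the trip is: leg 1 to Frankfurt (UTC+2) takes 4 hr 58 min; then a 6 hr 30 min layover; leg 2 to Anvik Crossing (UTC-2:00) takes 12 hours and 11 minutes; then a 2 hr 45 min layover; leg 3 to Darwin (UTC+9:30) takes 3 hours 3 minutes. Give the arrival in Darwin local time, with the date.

Convert departure to UTC: 6:40 AM − 5:30 = 1:10 AM UTC on Sep 18.
Add 4 hours 58 minutes leg 1 → 6:08 AM UTC.
Add 6 hours and 30 minutes layover in Frankfurt → 12:38 PM UTC.
Add 12 hours 11 minutes leg 2 → 12:49 AM UTC (Sep 19).
Add 2 hours 45 minutes layover in Anvik Crossing → 3:34 AM UTC.
Add 3 hours 3 minutes leg 3 → 6:37 AM UTC.
Darwin is UTC+9:30, so local arrival = 6:37 AM + 9:30 = 4:07 PM on Sep 19.

4:07 PM on Sep 19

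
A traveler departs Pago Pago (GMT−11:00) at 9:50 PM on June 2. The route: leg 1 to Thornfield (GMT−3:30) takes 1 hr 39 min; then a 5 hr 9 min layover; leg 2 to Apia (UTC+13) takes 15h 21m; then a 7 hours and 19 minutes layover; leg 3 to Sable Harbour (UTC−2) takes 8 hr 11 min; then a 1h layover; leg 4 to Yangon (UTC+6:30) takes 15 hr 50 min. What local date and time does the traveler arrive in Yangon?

Convert departure to UTC: 9:50 PM + 11:00 = 8:50 AM UTC on Jun 3.
Add 1 hour and 39 minutes leg 1 → 10:29 AM UTC.
Add 5 hours 9 minutes layover in Thornfield → 3:38 PM UTC.
Add 15 hours and 21 minutes leg 2 → 6:59 AM UTC (Jun 4).
Add 7 hours 19 minutes layover in Apia → 2:18 PM UTC.
Add 8 hours and 11 minutes leg 3 → 10:29 PM UTC.
Add 1 hour layover in Sable Harbour → 11:29 PM UTC.
Add 15 hours and 50 minutes leg 4 → 3:19 PM UTC (Jun 5).
Yangon is UTC+6:30, so local arrival = 3:19 PM + 6:30 = 9:49 PM on Jun 5.

9:49 PM on Jun 5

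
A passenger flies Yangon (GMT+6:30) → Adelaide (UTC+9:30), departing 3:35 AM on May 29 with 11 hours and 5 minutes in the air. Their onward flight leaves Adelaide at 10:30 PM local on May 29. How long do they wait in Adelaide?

Convert departure to UTC: 3:35 AM − 6:30 = 9:05 PM UTC on May 28.
Add 11 hours and 5 minutes flight time → 8:10 AM UTC (May 29).
Adelaide is UTC+9:30, so local arrival = 8:10 AM + 9:30 = 5:40 PM on May 29.
Layover = 10:30 PM − 5:40 PM = 4 hours 50 minutes.

4 hours 50 minutes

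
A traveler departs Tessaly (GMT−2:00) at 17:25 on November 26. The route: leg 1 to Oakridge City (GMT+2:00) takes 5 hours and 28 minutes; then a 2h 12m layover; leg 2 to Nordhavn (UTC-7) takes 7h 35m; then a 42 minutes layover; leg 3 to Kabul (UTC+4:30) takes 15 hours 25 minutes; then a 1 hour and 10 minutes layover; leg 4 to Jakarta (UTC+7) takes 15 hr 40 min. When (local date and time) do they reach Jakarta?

02:37 on November 29

Convert departure to UTC: 17:25 + 2:00 = 19:25 UTC on Nov 26.
Add 5 hours 28 minutes leg 1 → 00:53 UTC (Nov 27).
Add 2 hours 12 minutes layover in Oakridge City → 03:05 UTC.
Add 7 hours and 35 minutes leg 2 → 10:40 UTC.
Add 42 minutes layover in Nordhavn → 11:22 UTC.
Add 15 hours and 25 minutes leg 3 → 02:47 UTC (Nov 28).
Add 1 hour and 10 minutes layover in Kabul → 03:57 UTC.
Add 15 hours 40 minutes leg 4 → 19:37 UTC.
Jakarta is UTC+7:00, so local arrival = 19:37 + 7:00 = 02:37 on Nov 29.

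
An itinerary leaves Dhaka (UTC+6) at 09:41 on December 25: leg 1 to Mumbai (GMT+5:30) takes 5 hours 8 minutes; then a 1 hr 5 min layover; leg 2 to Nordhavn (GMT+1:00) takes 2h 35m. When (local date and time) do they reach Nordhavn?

13:29 on December 25

Convert departure to UTC: 09:41 − 6:00 = 03:41 UTC on Dec 25.
Add 5 hours and 8 minutes leg 1 → 08:49 UTC.
Add 1 hour 5 minutes layover in Mumbai → 09:54 UTC.
Add 2 hours and 35 minutes leg 2 → 12:29 UTC.
Nordhavn is UTC+1:00, so local arrival = 12:29 + 1:00 = 13:29 on Dec 25.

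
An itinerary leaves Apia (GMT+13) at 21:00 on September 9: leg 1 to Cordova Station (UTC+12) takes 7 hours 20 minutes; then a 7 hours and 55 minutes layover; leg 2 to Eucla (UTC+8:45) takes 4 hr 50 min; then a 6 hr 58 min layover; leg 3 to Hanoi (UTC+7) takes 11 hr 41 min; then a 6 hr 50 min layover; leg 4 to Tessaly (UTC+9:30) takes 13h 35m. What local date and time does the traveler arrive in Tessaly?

Convert departure to UTC: 21:00 − 13:00 = 08:00 UTC on Sep 9.
Add 7 hours and 20 minutes leg 1 → 15:20 UTC.
Add 7 hours 55 minutes layover in Cordova Station → 23:15 UTC.
Add 4 hours 50 minutes leg 2 → 04:05 UTC (Sep 10).
Add 6 hours and 58 minutes layover in Eucla → 11:03 UTC.
Add 11 hours and 41 minutes leg 3 → 22:44 UTC.
Add 6 hours 50 minutes layover in Hanoi → 05:34 UTC (Sep 11).
Add 13 hours 35 minutes leg 4 → 19:09 UTC.
Tessaly is UTC+9:30, so local arrival = 19:09 + 9:30 = 04:39 on Sep 12.

04:39 on September 12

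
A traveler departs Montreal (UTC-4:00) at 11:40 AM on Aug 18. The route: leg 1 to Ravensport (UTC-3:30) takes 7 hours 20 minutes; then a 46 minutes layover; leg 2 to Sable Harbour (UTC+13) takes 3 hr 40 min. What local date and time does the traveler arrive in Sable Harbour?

4:26 PM on August 19

Convert departure to UTC: 11:40 AM + 4:00 = 3:40 PM UTC on Aug 18.
Add 7 hours 20 minutes leg 1 → 11:00 PM UTC.
Add 46 minutes layover in Ravensport → 11:46 PM UTC.
Add 3 hours and 40 minutes leg 2 → 3:26 AM UTC (Aug 19).
Sable Harbour is UTC+13:00, so local arrival = 3:26 AM + 13:00 = 4:26 PM on Aug 19.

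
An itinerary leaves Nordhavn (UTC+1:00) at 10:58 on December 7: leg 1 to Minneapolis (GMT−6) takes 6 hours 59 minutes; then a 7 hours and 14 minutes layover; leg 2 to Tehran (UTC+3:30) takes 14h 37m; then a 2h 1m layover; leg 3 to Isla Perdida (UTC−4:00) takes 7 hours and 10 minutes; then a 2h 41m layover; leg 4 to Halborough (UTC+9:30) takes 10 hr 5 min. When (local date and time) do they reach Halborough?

Convert departure to UTC: 10:58 − 1:00 = 09:58 UTC on Dec 7.
Add 6 hours 59 minutes leg 1 → 16:57 UTC.
Add 7 hours 14 minutes layover in Minneapolis → 00:11 UTC (Dec 8).
Add 14 hours and 37 minutes leg 2 → 14:48 UTC.
Add 2 hours 1 minute layover in Tehran → 16:49 UTC.
Add 7 hours and 10 minutes leg 3 → 23:59 UTC.
Add 2 hours 41 minutes layover in Isla Perdida → 02:40 UTC (Dec 9).
Add 10 hours 5 minutes leg 4 → 12:45 UTC.
Halborough is UTC+9:30, so local arrival = 12:45 + 9:30 = 22:15 on Dec 9.

22:15 on December 9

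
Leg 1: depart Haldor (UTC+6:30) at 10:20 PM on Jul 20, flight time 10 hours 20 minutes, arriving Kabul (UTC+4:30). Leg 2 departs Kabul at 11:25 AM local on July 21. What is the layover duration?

4 hours 45 minutes

Convert departure to UTC: 10:20 PM − 6:30 = 3:50 PM UTC on Jul 20.
Add 10 hours and 20 minutes flight time → 2:10 AM UTC (Jul 21).
Kabul is UTC+4:30, so local arrival = 2:10 AM + 4:30 = 6:40 AM on Jul 21.
Layover = 11:25 AM − 6:40 AM = 4 hours 45 minutes.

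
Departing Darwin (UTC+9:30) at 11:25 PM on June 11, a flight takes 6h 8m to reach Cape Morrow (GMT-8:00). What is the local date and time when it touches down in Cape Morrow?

12:03 PM on June 11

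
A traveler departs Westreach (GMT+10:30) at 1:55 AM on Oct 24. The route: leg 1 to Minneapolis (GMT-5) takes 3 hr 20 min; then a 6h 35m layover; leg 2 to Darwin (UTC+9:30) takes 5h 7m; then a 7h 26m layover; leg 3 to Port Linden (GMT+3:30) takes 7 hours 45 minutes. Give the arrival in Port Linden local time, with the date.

1:08 AM on October 25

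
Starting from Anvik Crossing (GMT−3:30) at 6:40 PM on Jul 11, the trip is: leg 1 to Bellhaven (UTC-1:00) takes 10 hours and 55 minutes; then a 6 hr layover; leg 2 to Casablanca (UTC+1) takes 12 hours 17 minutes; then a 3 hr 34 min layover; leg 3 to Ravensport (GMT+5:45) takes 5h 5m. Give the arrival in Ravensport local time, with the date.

Convert departure to UTC: 6:40 PM + 3:30 = 10:10 PM UTC on Jul 11.
Add 10 hours and 55 minutes leg 1 → 9:05 AM UTC (Jul 12).
Add 6 hours layover in Bellhaven → 3:05 PM UTC.
Add 12 hours and 17 minutes leg 2 → 3:22 AM UTC (Jul 13).
Add 3 hours and 34 minutes layover in Casablanca → 6:56 AM UTC.
Add 5 hours 5 minutes leg 3 → 12:01 PM UTC.
Ravensport is UTC+5:45, so local arrival = 12:01 PM + 5:45 = 5:46 PM on Jul 13.

5:46 PM on Jul 13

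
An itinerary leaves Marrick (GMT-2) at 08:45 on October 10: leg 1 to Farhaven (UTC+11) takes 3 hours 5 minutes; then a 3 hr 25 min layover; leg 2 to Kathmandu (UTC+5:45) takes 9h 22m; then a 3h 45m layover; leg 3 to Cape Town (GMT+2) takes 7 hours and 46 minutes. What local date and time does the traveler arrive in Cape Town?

16:08 on October 11

Convert departure to UTC: 08:45 + 2:00 = 10:45 UTC on Oct 10.
Add 3 hours 5 minutes leg 1 → 13:50 UTC.
Add 3 hours and 25 minutes layover in Farhaven → 17:15 UTC.
Add 9 hours 22 minutes leg 2 → 02:37 UTC (Oct 11).
Add 3 hours and 45 minutes layover in Kathmandu → 06:22 UTC.
Add 7 hours and 46 minutes leg 3 → 14:08 UTC.
Cape Town is UTC+2:00, so local arrival = 14:08 + 2:00 = 16:08 on Oct 11.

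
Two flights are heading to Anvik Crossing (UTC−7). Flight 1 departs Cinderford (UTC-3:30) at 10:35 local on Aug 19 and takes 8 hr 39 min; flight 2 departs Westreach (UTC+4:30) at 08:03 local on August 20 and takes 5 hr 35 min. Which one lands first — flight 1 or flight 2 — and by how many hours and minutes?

the first, by 10 hours 24 minutes

Flight 1 in UTC: 10:35 + 3:30 = 14:05 on Aug 19.
+8 hours and 39 minutes → arrive 22:44 UTC on Aug 19.
Flight 2 in UTC: 08:03 − 4:30 = 03:33 on Aug 20.
+5 hours and 35 minutes → arrive 09:08 UTC on Aug 20.
Flight 1 lands earlier by 10 hours 24 minutes.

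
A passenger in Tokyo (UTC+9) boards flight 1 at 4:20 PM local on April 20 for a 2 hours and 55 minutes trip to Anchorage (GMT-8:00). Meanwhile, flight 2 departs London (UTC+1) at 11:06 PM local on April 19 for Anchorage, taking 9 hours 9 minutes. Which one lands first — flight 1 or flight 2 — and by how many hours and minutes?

Flight 1 in UTC: 4:20 PM − 9:00 = 7:20 AM on Apr 20.
+2 hours and 55 minutes → arrive 10:15 AM UTC on Apr 20.
Flight 2 in UTC: 11:06 PM − 1:00 = 10:06 PM on Apr 19.
+9 hours and 9 minutes → arrive 7:15 AM UTC on Apr 20.
Flight 2 lands earlier by 3 hours.

the second, by 3 hours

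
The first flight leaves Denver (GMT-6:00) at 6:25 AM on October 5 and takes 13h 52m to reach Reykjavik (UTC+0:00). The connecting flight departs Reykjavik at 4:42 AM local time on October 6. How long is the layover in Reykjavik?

2 hours 25 minutes

Convert departure to UTC: 6:25 AM + 6:00 = 12:25 PM UTC on Oct 5.
Add 13 hours 52 minutes flight time → 2:17 AM UTC (Oct 6).
Reykjavik is UTC+0, so local arrival is the same: 2:17 AM on Oct 6.
Layover = 4:42 AM − 2:17 AM = 2 hours 25 minutes.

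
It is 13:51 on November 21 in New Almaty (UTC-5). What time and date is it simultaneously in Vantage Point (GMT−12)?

06:51 on Nov 21

In UTC: 13:51 + 5:00 = 18:51 on Nov 21.
Vantage Point is UTC−12:00: 18:51 − 12:00 = 06:51 on Nov 21.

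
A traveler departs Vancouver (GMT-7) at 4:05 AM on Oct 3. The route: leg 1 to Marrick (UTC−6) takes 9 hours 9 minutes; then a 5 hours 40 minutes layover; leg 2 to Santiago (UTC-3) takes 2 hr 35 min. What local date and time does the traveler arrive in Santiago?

1:29 AM on Oct 4

Convert departure to UTC: 4:05 AM + 7:00 = 11:05 AM UTC on Oct 3.
Add 9 hours 9 minutes leg 1 → 8:14 PM UTC.
Add 5 hours and 40 minutes layover in Marrick → 1:54 AM UTC (Oct 4).
Add 2 hours 35 minutes leg 2 → 4:29 AM UTC.
Santiago is UTC−3:00, so local arrival = 4:29 AM − 3:00 = 1:29 AM on Oct 4.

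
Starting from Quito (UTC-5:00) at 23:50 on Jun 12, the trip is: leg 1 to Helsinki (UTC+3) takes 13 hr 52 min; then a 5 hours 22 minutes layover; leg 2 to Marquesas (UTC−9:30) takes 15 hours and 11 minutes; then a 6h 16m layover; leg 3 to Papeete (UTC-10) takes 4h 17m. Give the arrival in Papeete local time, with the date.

15:48 on June 14

Convert departure to UTC: 23:50 + 5:00 = 04:50 UTC on Jun 13.
Add 13 hours 52 minutes leg 1 → 18:42 UTC.
Add 5 hours 22 minutes layover in Helsinki → 00:04 UTC (Jun 14).
Add 15 hours and 11 minutes leg 2 → 15:15 UTC.
Add 6 hours 16 minutes layover in Marquesas → 21:31 UTC.
Add 4 hours and 17 minutes leg 3 → 01:48 UTC (Jun 15).
Papeete is UTC−10:00, so local arrival = 01:48 − 10:00 = 15:48 on Jun 14.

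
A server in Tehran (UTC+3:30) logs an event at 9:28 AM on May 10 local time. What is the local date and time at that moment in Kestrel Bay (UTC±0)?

In UTC: 9:28 AM − 3:30 = 5:58 AM on May 10.
Kestrel Bay is UTC+0, so it is 5:58 AM on May 10.

5:58 AM on May 10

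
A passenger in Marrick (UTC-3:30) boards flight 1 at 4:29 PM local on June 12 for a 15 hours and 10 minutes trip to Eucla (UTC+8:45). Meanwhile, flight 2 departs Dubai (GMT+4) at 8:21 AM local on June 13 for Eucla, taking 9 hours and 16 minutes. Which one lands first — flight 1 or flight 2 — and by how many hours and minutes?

Flight 1 in UTC: 4:29 PM + 3:30 = 7:59 PM on Jun 12.
+15 hours and 10 minutes → arrive 11:09 AM UTC on Jun 13.
Flight 2 in UTC: 8:21 AM − 4:00 = 4:21 AM on Jun 13.
+9 hours 16 minutes → arrive 1:37 PM UTC on Jun 13.
Flight 1 lands earlier by 2 hours 28 minutes.

the first, by 2 hours 28 minutes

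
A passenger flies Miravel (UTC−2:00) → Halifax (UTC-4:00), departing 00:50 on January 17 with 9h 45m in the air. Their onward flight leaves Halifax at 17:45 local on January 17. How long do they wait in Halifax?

Convert departure to UTC: 00:50 + 2:00 = 02:50 UTC on Jan 17.
Add 9 hours 45 minutes flight time → 12:35 UTC.
Halifax is UTC−4:00, so local arrival = 12:35 − 4:00 = 08:35 on Jan 17.
Layover = 17:45 − 08:35 = 9 hours 10 minutes.

9 hours 10 minutes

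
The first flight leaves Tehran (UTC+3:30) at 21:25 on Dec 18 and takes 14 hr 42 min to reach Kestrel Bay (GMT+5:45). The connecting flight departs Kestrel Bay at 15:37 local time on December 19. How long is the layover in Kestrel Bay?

1 hour 15 minutes

Convert departure to UTC: 21:25 − 3:30 = 17:55 UTC on Dec 18.
Add 14 hours and 42 minutes flight time → 08:37 UTC (Dec 19).
Kestrel Bay is UTC+5:45, so local arrival = 08:37 + 5:45 = 14:22 on Dec 19.
Layover = 15:37 − 14:22 = 1 hour 15 minutes.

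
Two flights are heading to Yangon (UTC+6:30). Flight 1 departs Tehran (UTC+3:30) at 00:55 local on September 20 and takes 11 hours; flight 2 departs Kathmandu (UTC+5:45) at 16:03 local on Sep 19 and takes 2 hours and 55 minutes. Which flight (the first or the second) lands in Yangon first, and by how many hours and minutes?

the second, by 19 hours 12 minutes

Flight 1 in UTC: 00:55 − 3:30 = 21:25 on Sep 19.
+11 hours → arrive 08:25 UTC on Sep 20.
Flight 2 in UTC: 16:03 − 5:45 = 10:18 on Sep 19.
+2 hours 55 minutes → arrive 13:13 UTC on Sep 19.
Flight 2 lands earlier by 19 hours 12 minutes.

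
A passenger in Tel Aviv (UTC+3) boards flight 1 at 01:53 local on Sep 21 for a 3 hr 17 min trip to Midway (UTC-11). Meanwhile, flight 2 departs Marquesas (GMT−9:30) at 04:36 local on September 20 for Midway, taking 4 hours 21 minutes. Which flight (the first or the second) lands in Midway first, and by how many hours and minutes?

the second, by 7 hours 43 minutes

Flight 1 in UTC: 01:53 − 3:00 = 22:53 on Sep 20.
+3 hours and 17 minutes → arrive 02:10 UTC on Sep 21.
Flight 2 in UTC: 04:36 + 9:30 = 14:06 on Sep 20.
+4 hours 21 minutes → arrive 18:27 UTC on Sep 20.
Flight 2 lands earlier by 7 hours 43 minutes.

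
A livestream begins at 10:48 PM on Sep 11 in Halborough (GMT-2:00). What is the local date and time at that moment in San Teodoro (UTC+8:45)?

San Teodoro is 10:45 ahead of Halborough.
Shift by the zone difference: 10:48 PM + 10:45 = 9:33 AM on Sep 12 in San Teodoro.

9:33 AM on September 12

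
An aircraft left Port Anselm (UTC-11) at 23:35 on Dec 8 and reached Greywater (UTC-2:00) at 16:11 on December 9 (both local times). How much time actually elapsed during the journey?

Departure in UTC: 23:35 + 11:00 = 10:35 on Dec 9.
Arrival in UTC: 16:11 + 2:00 = 18:11 on Dec 9.
Elapsed = 18:11 − 10:35 = 7 hours 36 minutes.

7 hours 36 minutes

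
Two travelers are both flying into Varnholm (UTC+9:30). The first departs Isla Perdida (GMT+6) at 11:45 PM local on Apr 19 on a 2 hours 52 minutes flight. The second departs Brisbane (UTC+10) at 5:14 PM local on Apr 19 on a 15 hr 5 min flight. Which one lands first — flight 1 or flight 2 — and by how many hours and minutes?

the first, by 1 hour 42 minutes

Flight 1 in UTC: 11:45 PM − 6:00 = 5:45 PM on Apr 19.
+2 hours and 52 minutes → arrive 8:37 PM UTC on Apr 19.
Flight 2 in UTC: 5:14 PM − 10:00 = 7:14 AM on Apr 19.
+15 hours and 5 minutes → arrive 10:19 PM UTC on Apr 19.
Flight 1 lands earlier by 1 hour 42 minutes.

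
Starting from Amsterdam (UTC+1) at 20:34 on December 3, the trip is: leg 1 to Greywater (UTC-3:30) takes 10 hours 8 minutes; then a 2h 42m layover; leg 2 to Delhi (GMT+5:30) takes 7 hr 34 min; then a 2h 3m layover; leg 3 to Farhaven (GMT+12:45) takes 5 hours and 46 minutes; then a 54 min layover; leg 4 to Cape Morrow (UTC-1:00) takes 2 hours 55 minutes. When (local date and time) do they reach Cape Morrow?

Convert departure to UTC: 20:34 − 1:00 = 19:34 UTC on Dec 3.
Add 10 hours and 8 minutes leg 1 → 05:42 UTC (Dec 4).
Add 2 hours 42 minutes layover in Greywater → 08:24 UTC.
Add 7 hours 34 minutes leg 2 → 15:58 UTC.
Add 2 hours and 3 minutes layover in Delhi → 18:01 UTC.
Add 5 hours and 46 minutes leg 3 → 23:47 UTC.
Add 54 minutes layover in Farhaven → 00:41 UTC (Dec 5).
Add 2 hours and 55 minutes leg 4 → 03:36 UTC.
Cape Morrow is UTC−1:00, so local arrival = 03:36 − 1:00 = 02:36 on Dec 5.

02:36 on December 5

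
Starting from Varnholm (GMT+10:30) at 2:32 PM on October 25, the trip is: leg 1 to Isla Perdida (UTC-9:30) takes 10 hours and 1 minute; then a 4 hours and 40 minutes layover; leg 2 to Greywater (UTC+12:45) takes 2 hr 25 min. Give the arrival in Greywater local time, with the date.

9:53 AM on October 26

Convert departure to UTC: 2:32 PM − 10:30 = 4:02 AM UTC on Oct 25.
Add 10 hours and 1 minute leg 1 → 2:03 PM UTC.
Add 4 hours 40 minutes layover in Isla Perdida → 6:43 PM UTC.
Add 2 hours 25 minutes leg 2 → 9:08 PM UTC.
Greywater is UTC+12:45, so local arrival = 9:08 PM + 12:45 = 9:53 AM on Oct 26.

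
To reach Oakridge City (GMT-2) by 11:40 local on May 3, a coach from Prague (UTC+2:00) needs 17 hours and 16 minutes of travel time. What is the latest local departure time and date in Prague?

Target arrival in UTC: 11:40 + 2:00 = 13:40 on May 3.
Subtract 17 hours 16 minutes → departure 20:24 UTC on May 2.
Prague is UTC+2:00: 20:24 + 2:00 = 22:24 on May 2.

22:24 on May 2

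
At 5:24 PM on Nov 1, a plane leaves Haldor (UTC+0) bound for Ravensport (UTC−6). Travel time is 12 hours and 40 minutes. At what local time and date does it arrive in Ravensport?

Haldor is at UTC+0, so departure is already 5:24 PM UTC on Nov 1.
Add 12 hours and 40 minutes travel time → 6:04 AM UTC (Nov 2).
Ravensport is UTC−6:00, so local arrival = 6:04 AM − 6:00 = 12:04 AM on Nov 2.

12:04 AM on Nov 2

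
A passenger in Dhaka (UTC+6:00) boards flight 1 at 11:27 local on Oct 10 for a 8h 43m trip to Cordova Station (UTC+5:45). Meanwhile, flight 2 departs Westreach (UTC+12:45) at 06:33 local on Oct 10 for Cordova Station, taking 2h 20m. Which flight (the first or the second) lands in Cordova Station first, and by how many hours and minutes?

the second, by 18 hours 2 minutes

Flight 1 in UTC: 11:27 − 6:00 = 05:27 on Oct 10.
+8 hours 43 minutes → arrive 14:10 UTC on Oct 10.
Flight 2 in UTC: 06:33 − 12:45 = 17:48 on Oct 9.
+2 hours 20 minutes → arrive 20:08 UTC on Oct 9.
Flight 2 lands earlier by 18 hours 2 minutes.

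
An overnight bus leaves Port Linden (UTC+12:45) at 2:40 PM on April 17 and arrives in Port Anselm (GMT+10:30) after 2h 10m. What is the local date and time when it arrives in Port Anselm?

2:35 PM on April 17

Convert departure to UTC: 2:40 PM − 12:45 = 1:55 AM UTC on Apr 17.
Add 2 hours and 10 minutes travel time → 4:05 AM UTC.
Port Anselm is UTC+10:30, so local arrival = 4:05 AM + 10:30 = 2:35 PM on Apr 17.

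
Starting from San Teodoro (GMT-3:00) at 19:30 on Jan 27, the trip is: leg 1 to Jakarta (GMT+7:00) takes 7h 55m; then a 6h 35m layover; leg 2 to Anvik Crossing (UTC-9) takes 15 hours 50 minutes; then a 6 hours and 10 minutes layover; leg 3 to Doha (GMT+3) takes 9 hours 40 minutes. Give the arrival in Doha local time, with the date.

23:40 on Jan 29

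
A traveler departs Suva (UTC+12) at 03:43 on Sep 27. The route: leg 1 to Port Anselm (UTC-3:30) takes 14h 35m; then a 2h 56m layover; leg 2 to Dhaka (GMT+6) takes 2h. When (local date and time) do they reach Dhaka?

Convert departure to UTC: 03:43 − 12:00 = 15:43 UTC on Sep 26.
Add 14 hours and 35 minutes leg 1 → 06:18 UTC (Sep 27).
Add 2 hours 56 minutes layover in Port Anselm → 09:14 UTC.
Add 2 hours leg 2 → 11:14 UTC.
Dhaka is UTC+6:00, so local arrival = 11:14 + 6:00 = 17:14 on Sep 27.

17:14 on September 27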